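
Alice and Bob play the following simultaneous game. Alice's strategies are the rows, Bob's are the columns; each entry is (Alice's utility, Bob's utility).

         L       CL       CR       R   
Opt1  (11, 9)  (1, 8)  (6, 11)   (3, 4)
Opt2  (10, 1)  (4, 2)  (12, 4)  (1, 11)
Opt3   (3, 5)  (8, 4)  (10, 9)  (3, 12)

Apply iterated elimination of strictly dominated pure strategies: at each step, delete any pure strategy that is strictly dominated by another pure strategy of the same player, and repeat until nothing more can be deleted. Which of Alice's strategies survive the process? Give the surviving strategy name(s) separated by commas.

For Bob, CR strictly dominates L on the remaining rows (Opt1: 11>9, Opt2: 4>1, Opt3: 9>5); eliminate L.
Bob's strategy CL is strictly dominated by CR (Opt1: 11>8, Opt2: 4>2, Opt3: 9>4) and is removed.
Among the remaining strategies, none is strictly dominated by another pure strategy of the same player, so the elimination stops.
Surviving strategies — Alice: {Opt1, Opt2, Opt3}; Bob: {CR, R}.

Opt1, Opt2, Opt3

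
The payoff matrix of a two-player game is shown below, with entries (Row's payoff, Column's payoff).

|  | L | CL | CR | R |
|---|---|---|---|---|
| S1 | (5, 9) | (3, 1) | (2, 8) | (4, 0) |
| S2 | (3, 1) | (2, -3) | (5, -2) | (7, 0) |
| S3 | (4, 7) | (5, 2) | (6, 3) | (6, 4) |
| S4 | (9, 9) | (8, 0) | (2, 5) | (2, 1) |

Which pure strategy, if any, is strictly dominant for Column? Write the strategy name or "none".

L

L vs CL: S1: 9>1, S2: 1>-3, S3: 7>2, S4: 9>0.
L vs CR: S1: 9>8, S2: 1>-2, S3: 7>3, S4: 9>5.
L vs R: S1: 9>0, S2: 1>0, S3: 7>4, S4: 9>1.
L strictly beats every other strategy against every opponent action, so it is strictly dominant.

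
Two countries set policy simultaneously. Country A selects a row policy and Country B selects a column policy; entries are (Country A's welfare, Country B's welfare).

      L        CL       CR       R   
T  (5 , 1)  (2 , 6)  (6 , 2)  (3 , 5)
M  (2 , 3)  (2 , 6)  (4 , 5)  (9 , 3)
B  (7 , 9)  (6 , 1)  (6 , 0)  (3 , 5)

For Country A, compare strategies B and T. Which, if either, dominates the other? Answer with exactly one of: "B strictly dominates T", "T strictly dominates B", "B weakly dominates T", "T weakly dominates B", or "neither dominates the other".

Compare B to T across each choice by Country B: L: 7>5, CL: 6>2, CR: 6=6, R: 3=3.
B is at least as good everywhere and strictly better somewhere (tied only at CR, R), so B weakly but not strictly dominates T.

B weakly dominates T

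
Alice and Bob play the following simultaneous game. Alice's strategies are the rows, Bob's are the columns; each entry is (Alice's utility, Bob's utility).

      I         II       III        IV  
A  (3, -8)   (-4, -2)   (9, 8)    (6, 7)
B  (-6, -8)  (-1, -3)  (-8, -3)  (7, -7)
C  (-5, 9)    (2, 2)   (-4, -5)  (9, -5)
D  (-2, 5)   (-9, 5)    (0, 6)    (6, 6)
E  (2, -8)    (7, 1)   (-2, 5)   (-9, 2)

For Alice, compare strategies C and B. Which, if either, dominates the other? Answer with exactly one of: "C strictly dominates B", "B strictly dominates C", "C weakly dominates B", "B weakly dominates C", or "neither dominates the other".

C's payoffs vs B's, by Bob's action — I: -5>-6, II: 2>-1, III: -4>-8, IV: 9>7.
Every comparison favours C, so C strictly dominates B.

C strictly dominates B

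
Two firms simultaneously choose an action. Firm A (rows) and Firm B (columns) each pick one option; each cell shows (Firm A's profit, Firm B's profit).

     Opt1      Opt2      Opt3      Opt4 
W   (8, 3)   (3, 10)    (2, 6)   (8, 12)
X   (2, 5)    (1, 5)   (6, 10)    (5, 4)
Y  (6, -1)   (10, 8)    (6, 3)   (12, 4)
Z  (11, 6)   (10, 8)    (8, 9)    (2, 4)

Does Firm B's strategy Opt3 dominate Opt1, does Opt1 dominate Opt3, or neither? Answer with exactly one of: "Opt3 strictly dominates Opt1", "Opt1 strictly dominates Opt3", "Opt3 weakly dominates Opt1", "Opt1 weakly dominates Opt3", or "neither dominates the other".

Compare Opt3 to Opt1 across each choice by Firm A: W: 6>3, X: 10>5, Y: 3>-1, Z: 9>6.
Opt3 gives a strictly higher payoff against each choice by Firm A, so Opt3 strictly dominates Opt1.

Opt3 strictly dominates Opt1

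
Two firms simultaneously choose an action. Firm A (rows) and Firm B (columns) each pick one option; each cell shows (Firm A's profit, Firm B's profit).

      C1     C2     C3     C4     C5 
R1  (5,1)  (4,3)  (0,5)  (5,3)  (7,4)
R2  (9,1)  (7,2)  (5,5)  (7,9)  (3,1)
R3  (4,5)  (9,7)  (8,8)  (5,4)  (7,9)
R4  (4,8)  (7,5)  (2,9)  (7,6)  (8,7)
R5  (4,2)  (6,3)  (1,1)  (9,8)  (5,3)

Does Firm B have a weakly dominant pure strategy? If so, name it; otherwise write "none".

C1 fails to dominate C2 at R1 (1<3).
C2 fails to dominate C1 at R4 (5<8).
C3 fails to dominate C1 at R5 (1<2).
C4 fails to dominate C1 at R3 (4<5).
C5 fails to dominate C1 at R4 (7<8).
No single strategy dominates all the others.

none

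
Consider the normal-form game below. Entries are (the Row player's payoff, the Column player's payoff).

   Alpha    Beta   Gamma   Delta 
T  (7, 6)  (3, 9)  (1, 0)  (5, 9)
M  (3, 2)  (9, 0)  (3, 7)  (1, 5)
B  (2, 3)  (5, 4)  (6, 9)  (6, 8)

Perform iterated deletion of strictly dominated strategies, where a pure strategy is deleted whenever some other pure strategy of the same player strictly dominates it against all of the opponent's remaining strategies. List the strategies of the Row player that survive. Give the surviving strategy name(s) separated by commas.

For the Column player, Delta strictly dominates Alpha on the remaining rows (T: 9>6, M: 5>2, B: 8>3); eliminate Alpha.
For the Row player, B strictly dominates T on the remaining columns (Beta: 5>3, Gamma: 6>1, Delta: 6>5); eliminate T.
The Column player's strategy Beta is strictly dominated by Gamma (M: 7>0, B: 9>4) and is removed.
The Row player's strategy M is strictly dominated by B (Gamma: 6>3, Delta: 6>1) and is removed.
Column Delta is eliminated: Gamma beats it against every remaining row (B: 9>8).
Among the remaining strategies, none is strictly dominated by another pure strategy of the same player, so the elimination stops.
Surviving strategies — the Row player: {B}; the Column player: {Gamma}.

B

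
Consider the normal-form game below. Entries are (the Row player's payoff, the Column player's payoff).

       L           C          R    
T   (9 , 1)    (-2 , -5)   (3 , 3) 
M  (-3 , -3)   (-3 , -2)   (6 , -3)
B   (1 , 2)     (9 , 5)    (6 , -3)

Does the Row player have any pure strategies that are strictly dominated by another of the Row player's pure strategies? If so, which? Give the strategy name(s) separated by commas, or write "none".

T: no other strategy beats it everywhere (M at L (9>-3); B at L (9>1)).
M: no other strategy beats it everywhere (T at R (6>3); B at R (6=6)).
B: no other strategy beats it everywhere (T at C (9>-2); M at L (1>-3)).

none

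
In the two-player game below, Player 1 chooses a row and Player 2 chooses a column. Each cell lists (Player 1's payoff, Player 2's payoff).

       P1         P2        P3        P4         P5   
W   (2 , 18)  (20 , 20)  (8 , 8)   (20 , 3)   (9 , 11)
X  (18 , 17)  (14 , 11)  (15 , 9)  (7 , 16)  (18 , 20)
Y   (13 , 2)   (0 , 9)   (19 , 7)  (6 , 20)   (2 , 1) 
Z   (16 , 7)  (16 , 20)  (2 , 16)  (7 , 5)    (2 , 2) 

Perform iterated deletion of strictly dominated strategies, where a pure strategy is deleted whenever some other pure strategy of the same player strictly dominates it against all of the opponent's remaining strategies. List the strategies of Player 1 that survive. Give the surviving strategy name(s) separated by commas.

Player 2's strategy P3 is strictly dominated by P2 (W: 20>8, X: 11>9, Y: 9>7, Z: 20>16) and is removed.
Player 1's strategy Y is strictly dominated by X (P1: 18>13, P2: 14>0, P4: 7>6, P5: 18>2) and is removed.
Column P4 is eliminated: P1 beats it against every remaining row (W: 18>3, X: 17>16, Z: 7>5).
Among the remaining strategies, none is strictly dominated by another pure strategy of the same player, so the elimination stops.
Surviving strategies — Player 1: {W, X, Z}; Player 2: {P1, P2, P5}.

W, X, Z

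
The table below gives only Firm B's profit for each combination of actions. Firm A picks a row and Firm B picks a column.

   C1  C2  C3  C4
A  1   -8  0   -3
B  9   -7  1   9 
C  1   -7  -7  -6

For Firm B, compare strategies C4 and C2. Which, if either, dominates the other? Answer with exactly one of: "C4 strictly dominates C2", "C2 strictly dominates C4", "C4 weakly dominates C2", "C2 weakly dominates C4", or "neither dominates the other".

C4 strictly dominates C2

Compare C4 to C2 across each opponent action: A: -3>-8, B: 9>-7, C: -6>-7.
C4 gives a strictly higher payoff against each opponent action, so C4 strictly dominates C2.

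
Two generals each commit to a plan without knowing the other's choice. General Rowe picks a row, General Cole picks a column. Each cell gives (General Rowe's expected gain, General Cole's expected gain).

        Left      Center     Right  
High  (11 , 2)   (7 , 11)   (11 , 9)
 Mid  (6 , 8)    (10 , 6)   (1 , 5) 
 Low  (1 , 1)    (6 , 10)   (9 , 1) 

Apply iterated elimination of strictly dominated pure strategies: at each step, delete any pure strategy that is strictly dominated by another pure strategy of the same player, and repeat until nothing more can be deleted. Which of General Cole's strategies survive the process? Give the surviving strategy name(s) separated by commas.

Row Low is eliminated: High beats it against every remaining column (Left: 11>1, Center: 7>6, Right: 11>9).
For General Cole, Center strictly dominates Right on the remaining rows (High: 11>9, Mid: 6>5); eliminate Right.
Among the remaining strategies, none is strictly dominated by another pure strategy of the same player, so the elimination stops.
Surviving strategies — General Rowe: {High, Mid}; General Cole: {Left, Center}.

Left, Center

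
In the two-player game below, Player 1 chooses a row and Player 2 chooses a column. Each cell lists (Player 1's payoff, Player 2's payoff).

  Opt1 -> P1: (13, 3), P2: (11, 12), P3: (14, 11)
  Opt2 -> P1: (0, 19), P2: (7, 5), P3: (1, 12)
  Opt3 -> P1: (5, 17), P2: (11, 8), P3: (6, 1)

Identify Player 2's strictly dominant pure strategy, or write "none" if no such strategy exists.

none

P1 fails to dominate P2 at Opt1 (3<12).
P2 fails to dominate P1 at Opt2 (5<19).
P3 fails to dominate P1 at Opt2 (12<19).
No single strategy dominates all the others.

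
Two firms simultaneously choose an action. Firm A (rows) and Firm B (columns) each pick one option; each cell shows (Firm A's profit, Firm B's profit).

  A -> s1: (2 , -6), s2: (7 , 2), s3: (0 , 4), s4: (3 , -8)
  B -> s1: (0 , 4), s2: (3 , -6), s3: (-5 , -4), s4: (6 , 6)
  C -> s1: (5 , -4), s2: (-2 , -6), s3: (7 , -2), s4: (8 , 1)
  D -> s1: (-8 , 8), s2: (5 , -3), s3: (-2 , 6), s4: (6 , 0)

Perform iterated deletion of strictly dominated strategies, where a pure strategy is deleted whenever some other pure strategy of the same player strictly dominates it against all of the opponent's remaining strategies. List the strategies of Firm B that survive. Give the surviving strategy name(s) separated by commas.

Firm B's strategy s2 is strictly dominated by s3 (A: 4>2, B: -4>-6, C: -2>-6, D: 6>-3) and is removed.
Firm A's strategy A is strictly dominated by C (s1: 5>2, s3: 7>0, s4: 8>3) and is removed.
Row B is eliminated: C beats it against every remaining column (s1: 5>0, s3: 7>-5, s4: 8>6).
For Firm A, C strictly dominates D on the remaining columns (s1: 5>-8, s3: 7>-2, s4: 8>6); eliminate D.
For Firm B, s3 strictly dominates s1 on the remaining rows (C: -2>-4); eliminate s1.
Firm B's strategy s3 is strictly dominated by s4 (C: 1>-2) and is removed.
Among the remaining strategies, none is strictly dominated by another pure strategy of the same player, so the elimination stops.
Surviving strategies — Firm A: {C}; Firm B: {s4}.

s4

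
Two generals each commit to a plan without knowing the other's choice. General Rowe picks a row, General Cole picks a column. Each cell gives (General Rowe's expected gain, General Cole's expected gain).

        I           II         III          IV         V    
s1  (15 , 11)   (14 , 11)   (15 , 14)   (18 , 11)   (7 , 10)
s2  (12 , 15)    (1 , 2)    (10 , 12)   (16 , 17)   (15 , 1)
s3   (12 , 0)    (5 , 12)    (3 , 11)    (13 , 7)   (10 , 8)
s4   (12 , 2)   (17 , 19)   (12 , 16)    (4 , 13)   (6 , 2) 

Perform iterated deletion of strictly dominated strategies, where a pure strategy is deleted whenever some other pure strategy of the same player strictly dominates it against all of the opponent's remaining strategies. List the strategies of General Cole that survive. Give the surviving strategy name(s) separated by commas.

Column V is eliminated: II beats it against every remaining row (s1: 11>10, s2: 2>1, s3: 12>8, s4: 19>2).
General Rowe's strategy s2 is strictly dominated by s1 (I: 15>12, II: 14>1, III: 15>10, IV: 18>16) and is removed.
Row s3 is eliminated: s1 beats it against every remaining column (I: 15>12, II: 14>5, III: 15>3, IV: 18>13).
General Cole's strategy I is strictly dominated by III (s1: 14>11, s4: 16>2) and is removed.
General Cole's strategy IV is strictly dominated by III (s1: 14>11, s4: 16>13) and is removed.
Among the remaining strategies, none is strictly dominated by another pure strategy of the same player, so the elimination stops.
Surviving strategies — General Rowe: {s1, s4}; General Cole: {II, III}.

II, III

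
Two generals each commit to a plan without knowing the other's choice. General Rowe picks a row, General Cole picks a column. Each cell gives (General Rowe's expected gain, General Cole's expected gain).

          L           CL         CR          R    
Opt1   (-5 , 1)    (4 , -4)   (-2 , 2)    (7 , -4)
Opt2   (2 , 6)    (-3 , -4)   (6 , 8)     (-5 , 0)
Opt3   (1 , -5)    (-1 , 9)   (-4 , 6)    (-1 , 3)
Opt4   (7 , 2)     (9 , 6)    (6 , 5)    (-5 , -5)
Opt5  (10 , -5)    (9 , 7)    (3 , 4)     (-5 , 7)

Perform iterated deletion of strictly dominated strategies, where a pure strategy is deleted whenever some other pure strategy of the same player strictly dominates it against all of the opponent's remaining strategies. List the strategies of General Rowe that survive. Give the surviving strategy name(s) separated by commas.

Opt1, Opt2, Opt4, Opt5

For General Cole, CR strictly dominates L on the remaining rows (Opt1: 2>1, Opt2: 8>6, Opt3: 6>-5, Opt4: 5>2, Opt5: 4>-5); eliminate L.
For General Rowe, Opt1 strictly dominates Opt3 on the remaining columns (CL: 4>-1, CR: -2>-4, R: 7>-1); eliminate Opt3.
Among the remaining strategies, none is strictly dominated by another pure strategy of the same player, so the elimination stops.
Surviving strategies — General Rowe: {Opt1, Opt2, Opt4, Opt5}; General Cole: {CL, CR, R}.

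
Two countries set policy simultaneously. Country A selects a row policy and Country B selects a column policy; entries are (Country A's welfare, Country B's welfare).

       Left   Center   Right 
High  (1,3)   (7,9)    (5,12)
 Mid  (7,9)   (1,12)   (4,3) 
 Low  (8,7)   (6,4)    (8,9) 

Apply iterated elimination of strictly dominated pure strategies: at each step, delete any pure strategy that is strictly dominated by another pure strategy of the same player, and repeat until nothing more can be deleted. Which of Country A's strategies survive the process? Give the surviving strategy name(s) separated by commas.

Low

Country A's strategy Mid is strictly dominated by Low (Left: 8>7, Center: 6>1, Right: 8>4) and is removed.
Country B's strategy Left is strictly dominated by Right (High: 12>3, Low: 9>7) and is removed.
For Country B, Right strictly dominates Center on the remaining rows (High: 12>9, Low: 9>4); eliminate Center.
Row High is eliminated: Low beats it against every remaining column (Right: 8>5).
Among the remaining strategies, none is strictly dominated by another pure strategy of the same player, so the elimination stops.
Surviving strategies — Country A: {Low}; Country B: {Right}.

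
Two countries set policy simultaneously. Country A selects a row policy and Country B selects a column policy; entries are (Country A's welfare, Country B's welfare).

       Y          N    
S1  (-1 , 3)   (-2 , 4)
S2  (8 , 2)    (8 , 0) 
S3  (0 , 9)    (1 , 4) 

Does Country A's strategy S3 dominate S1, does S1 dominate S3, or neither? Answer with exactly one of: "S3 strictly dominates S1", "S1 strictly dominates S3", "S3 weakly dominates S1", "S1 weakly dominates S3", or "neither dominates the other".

Compare S3 to S1 across each opponent action: Y: 0>-1, N: 1>-2.
Every comparison favours S3, so S3 strictly dominates S1.

S3 strictly dominates S1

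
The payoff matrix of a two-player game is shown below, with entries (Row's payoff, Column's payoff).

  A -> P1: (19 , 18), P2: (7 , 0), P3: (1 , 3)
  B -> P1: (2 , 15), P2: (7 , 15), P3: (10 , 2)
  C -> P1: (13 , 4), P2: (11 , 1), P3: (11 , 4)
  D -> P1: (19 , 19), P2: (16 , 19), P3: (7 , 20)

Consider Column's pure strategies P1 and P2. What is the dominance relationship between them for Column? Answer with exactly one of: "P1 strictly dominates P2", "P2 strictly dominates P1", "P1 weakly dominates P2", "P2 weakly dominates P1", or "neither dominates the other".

P1's payoffs vs P2's, by Row's action — A: 18>0, B: 15=15, C: 4>1, D: 19=19.
P1 is at least as good everywhere and strictly better somewhere (tied only at B, D), so P1 weakly but not strictly dominates P2.

P1 weakly dominates P2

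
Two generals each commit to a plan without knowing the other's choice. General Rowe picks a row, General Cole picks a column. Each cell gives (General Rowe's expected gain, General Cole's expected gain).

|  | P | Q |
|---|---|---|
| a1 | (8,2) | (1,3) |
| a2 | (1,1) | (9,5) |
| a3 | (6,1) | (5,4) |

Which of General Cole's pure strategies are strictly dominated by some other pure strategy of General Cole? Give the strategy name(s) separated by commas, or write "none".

P is strictly dominated by Q (a1: 3>2, a2: 5>1, a3: 4>1).
Q is not dominated — it holds its own against P at a1 (3>2).

P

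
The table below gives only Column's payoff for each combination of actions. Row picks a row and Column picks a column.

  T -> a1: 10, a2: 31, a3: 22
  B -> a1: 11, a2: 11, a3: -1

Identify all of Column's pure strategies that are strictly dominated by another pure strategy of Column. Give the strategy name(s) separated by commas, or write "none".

Nothing dominates a1: a2 at B (11=11); a3 at B (11>-1).
Nothing dominates a2: a1 at T (31>10); a3 at T (31>22).
a2 strictly dominates a3 — T: 31>22, B: 11>-1.

a3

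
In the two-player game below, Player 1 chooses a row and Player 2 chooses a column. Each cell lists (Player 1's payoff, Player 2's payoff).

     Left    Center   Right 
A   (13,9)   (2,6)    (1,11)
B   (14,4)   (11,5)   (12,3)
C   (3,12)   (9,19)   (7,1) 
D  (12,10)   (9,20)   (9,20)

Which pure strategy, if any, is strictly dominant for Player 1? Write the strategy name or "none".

B vs A: Left: 14>13, Center: 11>2, Right: 12>1.
B vs C: Left: 14>3, Center: 11>9, Right: 12>7.
B vs D: Left: 14>12, Center: 11>9, Right: 12>9.
B strictly beats every other strategy against every opponent action, so it is strictly dominant.

B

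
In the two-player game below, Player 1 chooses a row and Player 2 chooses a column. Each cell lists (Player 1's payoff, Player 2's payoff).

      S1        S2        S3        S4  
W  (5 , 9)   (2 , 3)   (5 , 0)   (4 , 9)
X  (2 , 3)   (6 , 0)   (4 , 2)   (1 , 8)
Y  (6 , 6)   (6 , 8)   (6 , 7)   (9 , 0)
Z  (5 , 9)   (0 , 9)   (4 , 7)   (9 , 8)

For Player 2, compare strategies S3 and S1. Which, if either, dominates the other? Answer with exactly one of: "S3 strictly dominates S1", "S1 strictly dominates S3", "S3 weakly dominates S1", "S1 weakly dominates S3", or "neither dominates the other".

neither dominates the other

S3's payoffs vs S1's, by Player 1's action — W: 0<9, X: 2<3, Y: 7>6, Z: 7<9.
S3 does better at Y but worse at W, X, Z; neither strategy dominates the other.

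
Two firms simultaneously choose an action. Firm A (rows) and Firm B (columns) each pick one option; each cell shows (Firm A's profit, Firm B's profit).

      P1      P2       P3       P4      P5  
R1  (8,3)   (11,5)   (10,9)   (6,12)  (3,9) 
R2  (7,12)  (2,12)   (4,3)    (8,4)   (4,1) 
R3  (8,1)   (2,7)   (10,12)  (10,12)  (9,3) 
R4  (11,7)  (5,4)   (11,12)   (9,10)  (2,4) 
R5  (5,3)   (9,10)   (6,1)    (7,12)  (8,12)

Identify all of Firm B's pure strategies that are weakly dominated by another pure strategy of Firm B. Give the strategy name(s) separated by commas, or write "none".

P1: no other strategy beats it everywhere (P2 at R4 (7>4); P3 at R2 (12>3); P4 at R2 (12>4); P5 at R2 (12>1)).
P2: no other strategy beats it everywhere (P1 at R1 (5>3); P3 at R2 (12>3); P4 at R2 (12>4); P5 at R2 (12>1)).
Nothing dominates P3: P1 at R1 (9>3); P2 at R1 (9>5); P4 at R4 (12>10); P5 at R2 (3>1).
Nothing dominates P4: P1 at R1 (12>3); P2 at R1 (12>5); P3 at R1 (12>9); P5 at R1 (12>9).
P4 weakly dominates P5 — R1: 12>9, R2: 4>1, R3: 12>3, R4: 10>4, R5: 12=12.

P5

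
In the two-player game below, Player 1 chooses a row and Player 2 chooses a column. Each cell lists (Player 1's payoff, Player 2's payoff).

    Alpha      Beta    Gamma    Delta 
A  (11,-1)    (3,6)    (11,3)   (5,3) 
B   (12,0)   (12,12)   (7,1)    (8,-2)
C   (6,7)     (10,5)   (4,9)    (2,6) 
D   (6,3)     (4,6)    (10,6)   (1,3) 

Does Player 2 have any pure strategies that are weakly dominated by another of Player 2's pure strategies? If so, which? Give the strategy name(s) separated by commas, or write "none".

Alpha, Delta

Gamma weakly dominates Alpha — A: 3>-1, B: 1>0, C: 9>7, D: 6>3.
Nothing dominates Beta: Alpha at A (6>-1); Gamma at A (6>3); Delta at A (6>3).
Gamma: no other strategy beats it everywhere (Alpha at A (3>-1); Beta at C (9>5); Delta at B (1>-2)).
Delta: dominated, since Gamma does at least as well everywhere (A: 3=3, B: 1>-2, C: 9>6, D: 6>3).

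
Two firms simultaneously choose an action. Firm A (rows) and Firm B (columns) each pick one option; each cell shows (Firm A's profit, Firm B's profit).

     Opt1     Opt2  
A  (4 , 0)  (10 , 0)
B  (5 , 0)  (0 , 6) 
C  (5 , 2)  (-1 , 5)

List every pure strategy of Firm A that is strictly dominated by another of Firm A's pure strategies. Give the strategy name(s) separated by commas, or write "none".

none

Nothing dominates A: B at Opt2 (10>0); C at Opt2 (10>-1).
B is not dominated — it holds its own against A at Opt1 (5>4); C at Opt1 (5=5).
Nothing dominates C: A at Opt1 (5>4); B at Opt1 (5=5).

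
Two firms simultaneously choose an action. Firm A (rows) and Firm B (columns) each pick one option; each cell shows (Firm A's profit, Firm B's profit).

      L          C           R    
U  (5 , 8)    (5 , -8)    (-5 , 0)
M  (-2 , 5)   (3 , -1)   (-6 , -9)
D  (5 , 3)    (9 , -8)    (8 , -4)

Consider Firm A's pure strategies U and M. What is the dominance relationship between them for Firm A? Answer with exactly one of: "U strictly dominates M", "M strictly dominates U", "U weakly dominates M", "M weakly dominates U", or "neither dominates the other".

U's payoffs vs M's, by Firm B's action — L: 5>-2, C: 5>3, R: -5>-6.
Every comparison favours U, so U strictly dominates M.

U strictly dominates M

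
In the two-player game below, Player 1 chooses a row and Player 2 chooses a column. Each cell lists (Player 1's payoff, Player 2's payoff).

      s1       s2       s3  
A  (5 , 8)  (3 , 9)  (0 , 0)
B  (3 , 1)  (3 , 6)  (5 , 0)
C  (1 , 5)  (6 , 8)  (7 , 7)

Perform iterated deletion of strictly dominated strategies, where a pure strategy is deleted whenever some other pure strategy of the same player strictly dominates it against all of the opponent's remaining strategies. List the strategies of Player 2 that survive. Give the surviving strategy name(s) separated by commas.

s2

Player 2's strategy s1 is strictly dominated by s2 (A: 9>8, B: 6>1, C: 8>5) and is removed.
For Player 1, C strictly dominates A on the remaining columns (s2: 6>3, s3: 7>0); eliminate A.
Player 1's strategy B is strictly dominated by C (s2: 6>3, s3: 7>5) and is removed.
For Player 2, s2 strictly dominates s3 on the remaining rows (C: 8>7); eliminate s3.
Among the remaining strategies, none is strictly dominated by another pure strategy of the same player, so the elimination stops.
Surviving strategies — Player 1: {C}; Player 2: {s2}.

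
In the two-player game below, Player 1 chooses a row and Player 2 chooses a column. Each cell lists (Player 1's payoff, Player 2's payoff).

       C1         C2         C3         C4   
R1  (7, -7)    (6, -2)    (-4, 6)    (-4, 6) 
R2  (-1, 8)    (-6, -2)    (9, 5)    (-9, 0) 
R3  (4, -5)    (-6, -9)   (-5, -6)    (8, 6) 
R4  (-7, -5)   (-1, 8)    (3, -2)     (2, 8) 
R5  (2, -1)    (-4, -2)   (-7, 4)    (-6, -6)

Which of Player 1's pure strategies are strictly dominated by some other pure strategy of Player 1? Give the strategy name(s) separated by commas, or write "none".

Nothing dominates R1: R2 at C1 (7>-1); R3 at C1 (7>4); R4 at C1 (7>-7); R5 at C1 (7>2).
Nothing dominates R2: R1 at C3 (9>-4); R3 at C2 (-6=-6); R4 at C1 (-1>-7); R5 at C3 (9>-7).
R3: no other strategy beats it everywhere (R1 at C4 (8>-4); R2 at C1 (4>-1); R4 at C1 (4>-7); R5 at C1 (4>2)).
Nothing dominates R4: R1 at C3 (3>-4); R2 at C2 (-1>-6); R3 at C2 (-1>-6); R5 at C2 (-1>-4).
R5 is strictly dominated by R1 (C1: 7>2, C2: 6>-4, C3: -4>-7, C4: -4>-6).

R5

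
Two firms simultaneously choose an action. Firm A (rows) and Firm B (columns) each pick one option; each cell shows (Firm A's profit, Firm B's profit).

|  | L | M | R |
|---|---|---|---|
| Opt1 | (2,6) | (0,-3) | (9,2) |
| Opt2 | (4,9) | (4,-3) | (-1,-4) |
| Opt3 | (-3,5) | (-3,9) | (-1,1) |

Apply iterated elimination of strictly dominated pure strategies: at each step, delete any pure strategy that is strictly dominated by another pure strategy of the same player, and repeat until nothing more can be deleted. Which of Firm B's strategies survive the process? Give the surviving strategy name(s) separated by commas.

L

For Firm A, Opt1 strictly dominates Opt3 on the remaining columns (L: 2>-3, M: 0>-3, R: 9>-1); eliminate Opt3.
Column M is eliminated: L beats it against every remaining row (Opt1: 6>-3, Opt2: 9>-3).
For Firm B, L strictly dominates R on the remaining rows (Opt1: 6>2, Opt2: 9>-4); eliminate R.
Row Opt1 is eliminated: Opt2 beats it against every remaining column (L: 4>2).
Among the remaining strategies, none is strictly dominated by another pure strategy of the same player, so the elimination stops.
Surviving strategies — Firm A: {Opt2}; Firm B: {L}.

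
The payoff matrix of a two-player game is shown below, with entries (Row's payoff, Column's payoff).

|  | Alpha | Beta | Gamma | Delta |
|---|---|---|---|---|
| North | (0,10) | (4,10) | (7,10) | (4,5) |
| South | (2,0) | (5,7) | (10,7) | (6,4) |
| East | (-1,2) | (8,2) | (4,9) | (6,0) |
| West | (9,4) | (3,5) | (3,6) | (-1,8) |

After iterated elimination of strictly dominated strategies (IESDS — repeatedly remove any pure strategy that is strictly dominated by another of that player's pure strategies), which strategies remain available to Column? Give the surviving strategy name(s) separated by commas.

Beta, Gamma

For Row, South strictly dominates North on the remaining columns (Alpha: 2>0, Beta: 5>4, Gamma: 10>7, Delta: 6>4); eliminate North.
Column's strategy Alpha is strictly dominated by Gamma (South: 7>0, East: 9>2, West: 6>4) and is removed.
For Row, South strictly dominates West on the remaining columns (Beta: 5>3, Gamma: 10>3, Delta: 6>-1); eliminate West.
For Column, Beta strictly dominates Delta on the remaining rows (South: 7>4, East: 2>0); eliminate Delta.
Among the remaining strategies, none is strictly dominated by another pure strategy of the same player, so the elimination stops.
Surviving strategies — Row: {South, East}; Column: {Beta, Gamma}.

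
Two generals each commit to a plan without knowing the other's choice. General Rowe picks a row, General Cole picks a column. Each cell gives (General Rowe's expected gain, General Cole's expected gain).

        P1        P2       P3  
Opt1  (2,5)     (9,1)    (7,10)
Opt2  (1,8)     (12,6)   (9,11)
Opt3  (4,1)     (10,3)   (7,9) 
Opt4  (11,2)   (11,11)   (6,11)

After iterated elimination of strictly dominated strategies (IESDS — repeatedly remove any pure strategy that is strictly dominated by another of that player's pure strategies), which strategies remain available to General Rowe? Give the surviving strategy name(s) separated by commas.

Column P1 is eliminated: P3 beats it against every remaining row (Opt1: 10>5, Opt2: 11>8, Opt3: 9>1, Opt4: 11>2).
Row Opt1 is eliminated: Opt2 beats it against every remaining column (P2: 12>9, P3: 9>7).
General Rowe's strategy Opt3 is strictly dominated by Opt2 (P2: 12>10, P3: 9>7) and is removed.
Row Opt4 is eliminated: Opt2 beats it against every remaining column (P2: 12>11, P3: 9>6).
General Cole's strategy P2 is strictly dominated by P3 (Opt2: 11>6) and is removed.
Among the remaining strategies, none is strictly dominated by another pure strategy of the same player, so the elimination stops.
Surviving strategies — General Rowe: {Opt2}; General Cole: {P3}.

Opt2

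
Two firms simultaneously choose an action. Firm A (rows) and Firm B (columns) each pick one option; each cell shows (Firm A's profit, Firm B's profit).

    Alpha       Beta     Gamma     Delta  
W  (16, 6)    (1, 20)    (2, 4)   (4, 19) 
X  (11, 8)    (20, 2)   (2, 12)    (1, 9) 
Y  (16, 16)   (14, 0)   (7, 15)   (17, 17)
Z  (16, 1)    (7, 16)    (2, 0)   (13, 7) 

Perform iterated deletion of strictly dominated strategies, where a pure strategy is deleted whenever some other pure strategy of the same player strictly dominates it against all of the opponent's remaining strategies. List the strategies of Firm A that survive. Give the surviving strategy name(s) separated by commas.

Y

For Firm B, Delta strictly dominates Alpha on the remaining rows (W: 19>6, X: 9>8, Y: 17>16, Z: 7>1); eliminate Alpha.
For Firm A, Y strictly dominates W on the remaining columns (Beta: 14>1, Gamma: 7>2, Delta: 17>4); eliminate W.
Row Z is eliminated: Y beats it against every remaining column (Beta: 14>7, Gamma: 7>2, Delta: 17>13).
Firm B's strategy Beta is strictly dominated by Gamma (X: 12>2, Y: 15>0) and is removed.
For Firm A, Y strictly dominates X on the remaining columns (Gamma: 7>2, Delta: 17>1); eliminate X.
For Firm B, Delta strictly dominates Gamma on the remaining rows (Y: 17>15); eliminate Gamma.
Among the remaining strategies, none is strictly dominated by another pure strategy of the same player, so the elimination stops.
Surviving strategies — Firm A: {Y}; Firm B: {Delta}.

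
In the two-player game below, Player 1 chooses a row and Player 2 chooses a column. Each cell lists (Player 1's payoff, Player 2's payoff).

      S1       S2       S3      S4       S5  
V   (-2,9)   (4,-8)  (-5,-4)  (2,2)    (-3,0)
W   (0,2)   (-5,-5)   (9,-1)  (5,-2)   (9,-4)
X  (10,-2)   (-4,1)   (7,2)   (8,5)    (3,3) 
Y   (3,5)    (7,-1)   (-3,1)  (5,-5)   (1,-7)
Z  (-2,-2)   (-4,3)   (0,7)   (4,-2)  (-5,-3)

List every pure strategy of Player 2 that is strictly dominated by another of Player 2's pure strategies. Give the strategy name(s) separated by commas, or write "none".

S2, S5

S1 is not dominated — it holds its own against S2 at V (9>-8); S3 at V (9>-4); S4 at V (9>2); S5 at V (9>0).
S2: dominated, since S3 does at least as well everywhere (V: -4>-8, W: -1>-5, X: 2>1, Y: 1>-1, Z: 7>3).
S3 is not dominated — it holds its own against S1 at X (2>-2); S2 at V (-4>-8); S4 at W (-1>-2); S5 at W (-1>-4).
Nothing dominates S4: S1 at X (5>-2); S2 at V (2>-8); S3 at V (2>-4); S5 at V (2>0).
S4 strictly dominates S5 — V: 2>0, W: -2>-4, X: 5>3, Y: -5>-7, Z: -2>-3.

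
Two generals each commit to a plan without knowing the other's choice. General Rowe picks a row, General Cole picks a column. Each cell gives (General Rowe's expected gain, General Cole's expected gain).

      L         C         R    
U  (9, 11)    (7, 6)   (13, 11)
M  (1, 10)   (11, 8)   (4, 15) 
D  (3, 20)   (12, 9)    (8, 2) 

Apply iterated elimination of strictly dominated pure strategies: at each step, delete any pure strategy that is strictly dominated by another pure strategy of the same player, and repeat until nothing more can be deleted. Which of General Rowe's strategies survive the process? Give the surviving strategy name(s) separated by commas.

General Rowe's strategy M is strictly dominated by D (L: 3>1, C: 12>11, R: 8>4) and is removed.
Column C is eliminated: L beats it against every remaining row (U: 11>6, D: 20>9).
General Rowe's strategy D is strictly dominated by U (L: 9>3, R: 13>8) and is removed.
Among the remaining strategies, none is strictly dominated by another pure strategy of the same player, so the elimination stops.
Surviving strategies — General Rowe: {U}; General Cole: {L, R}.

U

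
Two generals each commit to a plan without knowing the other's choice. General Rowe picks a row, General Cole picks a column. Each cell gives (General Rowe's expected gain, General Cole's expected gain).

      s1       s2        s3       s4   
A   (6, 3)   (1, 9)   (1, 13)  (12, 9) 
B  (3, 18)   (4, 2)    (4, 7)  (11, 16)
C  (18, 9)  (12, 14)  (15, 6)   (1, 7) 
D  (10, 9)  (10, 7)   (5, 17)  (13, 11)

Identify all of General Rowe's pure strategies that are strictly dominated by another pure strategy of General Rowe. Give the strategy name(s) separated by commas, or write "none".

A, B

A is strictly dominated by D (s1: 10>6, s2: 10>1, s3: 5>1, s4: 13>12).
D strictly dominates B — s1: 10>3, s2: 10>4, s3: 5>4, s4: 13>11.
Nothing dominates C: A at s1 (18>6); B at s1 (18>3); D at s1 (18>10).
Nothing dominates D: A at s1 (10>6); B at s1 (10>3); C at s4 (13>1).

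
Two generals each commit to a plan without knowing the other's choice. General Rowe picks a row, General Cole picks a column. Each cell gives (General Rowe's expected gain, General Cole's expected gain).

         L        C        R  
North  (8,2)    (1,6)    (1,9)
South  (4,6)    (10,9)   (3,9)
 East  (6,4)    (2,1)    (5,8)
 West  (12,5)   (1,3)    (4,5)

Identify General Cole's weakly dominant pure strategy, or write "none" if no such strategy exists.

R

R vs L: North: 9>2, South: 9>6, East: 8>4, West: 5=5.
R vs C: North: 9>6, South: 9=9, East: 8>1, West: 5>3.
R is at least as good as every other strategy against every opponent action, so it is weakly dominant.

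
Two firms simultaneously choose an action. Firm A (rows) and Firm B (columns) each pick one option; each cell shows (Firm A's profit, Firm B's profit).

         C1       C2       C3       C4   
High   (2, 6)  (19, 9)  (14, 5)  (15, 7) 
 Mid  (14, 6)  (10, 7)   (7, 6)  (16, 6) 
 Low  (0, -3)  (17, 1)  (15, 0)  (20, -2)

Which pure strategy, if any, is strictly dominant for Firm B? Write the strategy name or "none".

C2

C2 vs C1: High: 9>6, Mid: 7>6, Low: 1>-3.
C2 vs C3: High: 9>5, Mid: 7>6, Low: 1>0.
C2 vs C4: High: 9>7, Mid: 7>6, Low: 1>-2.
C2 strictly beats every other strategy against every opponent action, so it is strictly dominant.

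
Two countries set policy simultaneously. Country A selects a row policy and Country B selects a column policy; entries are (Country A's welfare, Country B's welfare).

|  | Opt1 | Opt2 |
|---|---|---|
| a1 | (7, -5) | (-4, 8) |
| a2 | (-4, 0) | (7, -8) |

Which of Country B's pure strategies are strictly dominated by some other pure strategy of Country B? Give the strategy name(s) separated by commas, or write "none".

none

Nothing dominates Opt1: Opt2 at a2 (0>-8).
Opt2: no other strategy beats it everywhere (Opt1 at a1 (8>-5)).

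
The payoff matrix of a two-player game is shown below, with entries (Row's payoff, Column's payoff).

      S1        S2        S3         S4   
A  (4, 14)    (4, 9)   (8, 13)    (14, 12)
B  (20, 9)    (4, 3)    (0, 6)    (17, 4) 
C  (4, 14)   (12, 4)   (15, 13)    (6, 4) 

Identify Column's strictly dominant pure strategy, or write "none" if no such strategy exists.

S1 vs S2: A: 14>9, B: 9>3, C: 14>4.
S1 vs S3: A: 14>13, B: 9>6, C: 14>13.
S1 vs S4: A: 14>12, B: 9>4, C: 14>4.
S1 strictly beats every other strategy against every opponent action, so it is strictly dominant.

S1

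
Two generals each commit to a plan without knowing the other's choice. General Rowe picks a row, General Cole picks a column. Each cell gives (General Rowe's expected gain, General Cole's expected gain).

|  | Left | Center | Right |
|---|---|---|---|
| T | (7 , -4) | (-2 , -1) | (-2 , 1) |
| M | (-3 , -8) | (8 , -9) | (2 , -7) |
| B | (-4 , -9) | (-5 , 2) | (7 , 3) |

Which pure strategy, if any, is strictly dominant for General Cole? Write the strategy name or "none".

Right

Right vs Left: T: 1>-4, M: -7>-8, B: 3>-9.
Right vs Center: T: 1>-1, M: -7>-9, B: 3>2.
Right strictly beats every other strategy against every opponent action, so it is strictly dominant.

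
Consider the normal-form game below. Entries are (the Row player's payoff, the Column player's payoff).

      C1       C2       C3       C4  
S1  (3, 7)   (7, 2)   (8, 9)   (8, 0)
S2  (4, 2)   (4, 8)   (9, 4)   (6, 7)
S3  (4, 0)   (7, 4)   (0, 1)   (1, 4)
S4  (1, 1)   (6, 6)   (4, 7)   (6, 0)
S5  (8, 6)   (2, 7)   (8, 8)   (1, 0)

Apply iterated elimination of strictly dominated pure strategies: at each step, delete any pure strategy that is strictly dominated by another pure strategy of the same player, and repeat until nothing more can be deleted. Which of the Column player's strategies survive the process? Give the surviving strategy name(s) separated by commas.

The Row player's strategy S4 is strictly dominated by S1 (C1: 3>1, C2: 7>6, C3: 8>4, C4: 8>6) and is removed.
Column C1 is eliminated: C3 beats it against every remaining row (S1: 9>7, S2: 4>2, S3: 1>0, S5: 8>6).
For the Row player, S2 strictly dominates S5 on the remaining columns (C2: 4>2, C3: 9>8, C4: 6>1); eliminate S5.
Among the remaining strategies, none is strictly dominated by another pure strategy of the same player, so the elimination stops.
Surviving strategies — the Row player: {S1, S2, S3}; the Column player: {C2, C3, C4}.

C2, C3, C4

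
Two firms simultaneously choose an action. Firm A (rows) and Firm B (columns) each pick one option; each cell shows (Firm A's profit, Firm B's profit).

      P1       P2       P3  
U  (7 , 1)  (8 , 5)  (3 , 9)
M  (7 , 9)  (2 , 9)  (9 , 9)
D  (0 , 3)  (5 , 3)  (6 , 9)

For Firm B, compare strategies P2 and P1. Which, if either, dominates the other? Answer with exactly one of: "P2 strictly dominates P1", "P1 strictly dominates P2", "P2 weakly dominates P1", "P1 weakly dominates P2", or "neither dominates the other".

Compare P2 to P1 across each opponent action: U: 5>1, M: 9=9, D: 3=3.
P2 is at least as good everywhere and strictly better somewhere (tied only at M, D), so P2 weakly but not strictly dominates P1.

P2 weakly dominates P1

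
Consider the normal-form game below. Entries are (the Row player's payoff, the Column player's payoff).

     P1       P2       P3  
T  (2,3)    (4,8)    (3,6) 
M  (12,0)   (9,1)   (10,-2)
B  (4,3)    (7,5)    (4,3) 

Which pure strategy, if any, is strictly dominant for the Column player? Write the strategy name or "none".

P2

P2 vs P1: T: 8>3, M: 1>0, B: 5>3.
P2 vs P3: T: 8>6, M: 1>-2, B: 5>3.
P2 strictly beats every other strategy against every opponent action, so it is strictly dominant.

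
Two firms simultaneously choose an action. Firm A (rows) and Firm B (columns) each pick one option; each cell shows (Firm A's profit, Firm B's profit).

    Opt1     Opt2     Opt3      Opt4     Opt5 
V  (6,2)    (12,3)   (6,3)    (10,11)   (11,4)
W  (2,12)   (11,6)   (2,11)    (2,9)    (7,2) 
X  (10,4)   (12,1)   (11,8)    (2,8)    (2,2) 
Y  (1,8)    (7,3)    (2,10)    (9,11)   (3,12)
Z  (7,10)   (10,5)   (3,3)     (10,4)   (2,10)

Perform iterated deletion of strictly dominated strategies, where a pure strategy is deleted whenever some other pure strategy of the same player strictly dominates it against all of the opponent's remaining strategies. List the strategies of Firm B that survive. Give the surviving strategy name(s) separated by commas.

Firm A's strategy W is strictly dominated by V (Opt1: 6>2, Opt2: 12>11, Opt3: 6>2, Opt4: 10>2, Opt5: 11>7) and is removed.
Firm A's strategy Y is strictly dominated by V (Opt1: 6>1, Opt2: 12>7, Opt3: 6>2, Opt4: 10>9, Opt5: 11>3) and is removed.
For Firm B, Opt5 strictly dominates Opt2 on the remaining rows (V: 4>3, X: 2>1, Z: 10>5); eliminate Opt2.
Among the remaining strategies, none is strictly dominated by another pure strategy of the same player, so the elimination stops.
Surviving strategies — Firm A: {V, X, Z}; Firm B: {Opt1, Opt3, Opt4, Opt5}.

Opt1, Opt3, Opt4, Opt5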